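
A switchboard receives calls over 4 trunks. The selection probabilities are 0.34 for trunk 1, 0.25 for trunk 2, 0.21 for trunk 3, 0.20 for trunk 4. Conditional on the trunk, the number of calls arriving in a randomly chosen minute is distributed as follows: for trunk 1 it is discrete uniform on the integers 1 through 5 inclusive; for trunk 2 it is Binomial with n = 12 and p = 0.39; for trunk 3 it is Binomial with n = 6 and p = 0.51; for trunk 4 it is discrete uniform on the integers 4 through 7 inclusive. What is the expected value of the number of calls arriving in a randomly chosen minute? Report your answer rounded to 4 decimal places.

3.9326

Component means — 1: 3; 2: 4.68; 3: 3.06; 4: 5.5.
E[X] = 0.34·3 + 0.25·4.68 + 0.21·3.06 + 0.2·5.5 = 3.9326.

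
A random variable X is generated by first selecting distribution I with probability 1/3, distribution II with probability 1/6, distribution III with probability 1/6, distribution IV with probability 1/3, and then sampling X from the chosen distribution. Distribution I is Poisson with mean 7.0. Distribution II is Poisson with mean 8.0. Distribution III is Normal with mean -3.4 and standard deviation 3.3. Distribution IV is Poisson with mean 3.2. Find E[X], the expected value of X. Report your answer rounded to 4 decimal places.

Component means — I: 7; II: 8; III: -3.4; IV: 3.2.
E[X] = 0.333333·7 + 0.166667·8 + 0.166667·-3.4 + 0.333333·3.2 = 4.16667.

4.1667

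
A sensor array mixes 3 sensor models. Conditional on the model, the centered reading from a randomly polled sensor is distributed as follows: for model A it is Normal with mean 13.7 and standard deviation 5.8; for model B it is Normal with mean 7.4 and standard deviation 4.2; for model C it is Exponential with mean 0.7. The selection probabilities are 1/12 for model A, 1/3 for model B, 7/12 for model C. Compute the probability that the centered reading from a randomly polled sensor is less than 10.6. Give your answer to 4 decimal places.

0.8670

Conditional on each model, P(X < 10.6): A: 0.296504; B: 0.776942; C: 1.
By total probability, P(X < 10.6) = 0.0833333·0.296504 + 0.333333·0.776942 + 0.583333·1 = 0.867022.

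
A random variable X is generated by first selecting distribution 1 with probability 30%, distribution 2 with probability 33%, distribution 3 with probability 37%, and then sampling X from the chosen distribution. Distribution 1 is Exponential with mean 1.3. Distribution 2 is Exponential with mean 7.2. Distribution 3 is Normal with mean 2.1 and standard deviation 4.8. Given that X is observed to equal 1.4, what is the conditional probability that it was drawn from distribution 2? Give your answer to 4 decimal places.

0.2571

Likelihoods f(1.4 | ·): 1: 0.262032; 2: 0.114346; 3: 0.0822339.
Posterior ∝ prior × likelihood. Numerator for 2: 0.33·0.114346 = 0.0377342.
Normalizing constant: 0.3·0.262032 + 0.33·0.114346 + 0.37·0.0822339 = 0.14677.
P(2 | observation) = 0.0377342 / 0.14677 = 0.257097.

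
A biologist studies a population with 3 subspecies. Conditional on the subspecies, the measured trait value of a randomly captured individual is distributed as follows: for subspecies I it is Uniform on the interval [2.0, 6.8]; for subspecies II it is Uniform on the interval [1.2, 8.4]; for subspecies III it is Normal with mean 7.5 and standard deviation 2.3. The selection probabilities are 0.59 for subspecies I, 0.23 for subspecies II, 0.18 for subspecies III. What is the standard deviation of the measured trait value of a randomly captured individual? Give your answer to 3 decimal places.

2.103

Per component, I: μ=4.4, E[X²]=21.28; II: μ=4.8, E[X²]=27.36; III: μ=7.5, E[X²]=61.54.
E[X] = 0.59·4.4 + 0.23·4.8 + 0.18·7.5 = 5.05.
E[X²] = 0.59·21.28 + 0.23·27.36 + 0.18·61.54 = 29.9252.
Var(X) = E[X²] − (E[X])² = 29.9252 − 25.5025 = 4.4227.
SD(X) = √4.4227 = 2.10302.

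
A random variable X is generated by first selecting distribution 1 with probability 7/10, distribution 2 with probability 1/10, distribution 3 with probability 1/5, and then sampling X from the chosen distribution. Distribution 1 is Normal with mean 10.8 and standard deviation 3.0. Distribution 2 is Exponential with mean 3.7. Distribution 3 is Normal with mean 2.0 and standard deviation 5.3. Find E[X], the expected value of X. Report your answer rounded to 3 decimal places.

8.330

Component means — 1: 10.8; 2: 3.7; 3: 2.
E[X] = 0.7·10.8 + 0.1·3.7 + 0.2·2 = 8.33.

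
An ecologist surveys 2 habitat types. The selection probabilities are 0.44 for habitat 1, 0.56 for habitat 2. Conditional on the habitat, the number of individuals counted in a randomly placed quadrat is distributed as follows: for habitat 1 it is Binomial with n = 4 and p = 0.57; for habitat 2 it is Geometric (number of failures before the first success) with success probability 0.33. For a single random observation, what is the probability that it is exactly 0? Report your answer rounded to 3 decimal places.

0.200

Conditional on each habitat, P(X = 0): 1: 0.034188; 2: 0.33.
By total probability, P(X = 0) = 0.44·0.034188 + 0.56·0.33 = 0.199843.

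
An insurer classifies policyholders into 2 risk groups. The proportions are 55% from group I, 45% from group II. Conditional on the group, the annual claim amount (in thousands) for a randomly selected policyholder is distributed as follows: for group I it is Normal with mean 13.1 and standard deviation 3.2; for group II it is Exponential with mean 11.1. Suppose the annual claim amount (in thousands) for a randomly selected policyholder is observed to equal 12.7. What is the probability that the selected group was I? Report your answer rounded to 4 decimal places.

0.8405

Likelihoods f(12.7 | ·): I: 0.123699; II: 0.0286934.
Posterior ∝ prior × likelihood. Numerator for I: 0.55·0.123699 = 0.0680346.
Normalizing constant: 0.55·0.123699 + 0.45·0.0286934 = 0.0809466.
P(I | observation) = 0.0680346 / 0.0809466 = 0.840487.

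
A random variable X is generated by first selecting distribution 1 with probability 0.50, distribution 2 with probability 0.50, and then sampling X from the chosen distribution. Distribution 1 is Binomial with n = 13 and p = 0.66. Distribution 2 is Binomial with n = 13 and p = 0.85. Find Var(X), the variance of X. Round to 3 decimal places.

3.813

Per component, 1: μ=8.58, E[X²]=76.5336; 2: μ=11.05, E[X²]=123.76.
E[X] = 0.5·8.58 + 0.5·11.05 = 9.815.
E[X²] = 0.5·76.5336 + 0.5·123.76 = 100.147.
Var(X) = E[X²] − (E[X])² = 100.147 − 96.3342 = 3.81257.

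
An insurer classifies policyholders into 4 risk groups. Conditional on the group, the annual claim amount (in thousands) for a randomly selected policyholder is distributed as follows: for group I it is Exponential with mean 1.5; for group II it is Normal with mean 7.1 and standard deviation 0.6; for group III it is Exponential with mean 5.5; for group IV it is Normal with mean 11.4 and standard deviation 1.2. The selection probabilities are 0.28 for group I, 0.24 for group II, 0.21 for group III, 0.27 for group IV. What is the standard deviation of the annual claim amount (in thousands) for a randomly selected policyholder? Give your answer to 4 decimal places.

4.6061

Per component, I: μ=1.5, E[X²]=4.5; II: μ=7.1, E[X²]=50.77; III: μ=5.5, E[X²]=60.5; IV: μ=11.4, E[X²]=131.4.
E[X] = 0.28·1.5 + 0.24·7.1 + 0.21·5.5 + 0.27·11.4 = 6.357.
E[X²] = 0.28·4.5 + 0.24·50.77 + 0.21·60.5 + 0.27·131.4 = 61.6278.
Var(X) = E[X²] − (E[X])² = 61.6278 − 40.4114 = 21.2164.
SD(X) = √21.2164 = 4.60612.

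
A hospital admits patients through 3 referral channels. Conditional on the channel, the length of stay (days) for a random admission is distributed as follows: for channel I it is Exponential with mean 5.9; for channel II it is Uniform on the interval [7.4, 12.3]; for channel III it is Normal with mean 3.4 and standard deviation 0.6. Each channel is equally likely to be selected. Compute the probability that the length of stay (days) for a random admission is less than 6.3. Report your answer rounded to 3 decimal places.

0.552

Conditional on each channel, P(X < 6.3): I: 0.656235; II: 0; III: 0.999999.
By total probability, P(X < 6.3) = 0.333333·0.656235 + 0.333333·0 + 0.333333·0.999999 = 0.552078.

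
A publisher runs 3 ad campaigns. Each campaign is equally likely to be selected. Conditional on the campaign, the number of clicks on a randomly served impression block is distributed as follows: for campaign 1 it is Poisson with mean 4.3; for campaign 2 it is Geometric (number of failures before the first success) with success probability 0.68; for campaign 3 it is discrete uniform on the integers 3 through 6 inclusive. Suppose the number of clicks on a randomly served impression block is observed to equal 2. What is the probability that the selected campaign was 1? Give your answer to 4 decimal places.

0.6430

Likelihoods P(X=2 | ·): 1: 0.125441; 2: 0.069632; 3: 0.
Posterior ∝ prior × likelihood. Numerator for 1: 0.333333·0.125441 = 0.0418138.
Normalizing constant: 0.333333·0.125441 + 0.333333·0.069632 + 0.333333·0 = 0.0650244.
P(1 | observation) = 0.0418138 / 0.0650244 = 0.643047.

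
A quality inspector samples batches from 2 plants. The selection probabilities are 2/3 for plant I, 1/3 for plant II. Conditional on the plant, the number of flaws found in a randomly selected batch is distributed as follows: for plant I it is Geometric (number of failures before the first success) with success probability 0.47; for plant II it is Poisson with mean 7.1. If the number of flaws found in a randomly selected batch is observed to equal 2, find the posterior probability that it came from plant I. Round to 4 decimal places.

0.9270

Likelihoods P(X=2 | ·): I: 0.132023; II: 0.0207968.
Posterior ∝ prior × likelihood. Numerator for I: 0.666667·0.132023 = 0.0880153.
Normalizing constant: 0.666667·0.132023 + 0.333333·0.0207968 = 0.0949476.
P(I | observation) = 0.0880153 / 0.0949476 = 0.926989.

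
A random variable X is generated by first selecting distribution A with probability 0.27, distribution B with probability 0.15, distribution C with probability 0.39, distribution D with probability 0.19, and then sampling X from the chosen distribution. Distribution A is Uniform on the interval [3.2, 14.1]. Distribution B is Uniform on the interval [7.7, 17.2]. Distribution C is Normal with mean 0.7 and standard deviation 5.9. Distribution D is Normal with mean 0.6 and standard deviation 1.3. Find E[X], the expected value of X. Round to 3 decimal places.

4.590

Component means — A: 8.65; B: 12.45; C: 0.7; D: 0.6.
E[X] = 0.27·8.65 + 0.15·12.45 + 0.39·0.7 + 0.19·0.6 = 4.59.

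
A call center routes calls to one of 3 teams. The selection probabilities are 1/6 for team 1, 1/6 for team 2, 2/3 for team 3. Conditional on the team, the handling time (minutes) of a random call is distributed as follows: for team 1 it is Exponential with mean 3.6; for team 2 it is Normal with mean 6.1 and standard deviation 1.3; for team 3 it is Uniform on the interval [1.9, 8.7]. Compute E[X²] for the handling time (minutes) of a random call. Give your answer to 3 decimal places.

For each component E[X²] = Var + (mean)², giving 1: 25.92; 2: 38.9; 3: 31.9433.
Overall E[X²] = 0.166667·25.92 + 0.166667·38.9 + 0.666667·31.9433 = 32.0989.

32.099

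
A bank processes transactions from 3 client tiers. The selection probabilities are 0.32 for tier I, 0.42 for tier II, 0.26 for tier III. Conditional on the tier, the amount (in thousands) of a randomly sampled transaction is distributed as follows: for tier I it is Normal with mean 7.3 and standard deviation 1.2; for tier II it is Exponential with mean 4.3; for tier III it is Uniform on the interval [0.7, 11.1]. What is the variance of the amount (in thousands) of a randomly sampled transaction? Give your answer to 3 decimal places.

12.222

Per component, I: μ=7.3, E[X²]=54.73; II: μ=4.3, E[X²]=36.98; III: μ=5.9, E[X²]=43.8233.
E[X] = 0.32·7.3 + 0.42·4.3 + 0.26·5.9 = 5.676.
E[X²] = 0.32·54.73 + 0.42·36.98 + 0.26·43.8233 = 44.4393.
Var(X) = E[X²] − (E[X])² = 44.4393 − 32.217 = 12.2223.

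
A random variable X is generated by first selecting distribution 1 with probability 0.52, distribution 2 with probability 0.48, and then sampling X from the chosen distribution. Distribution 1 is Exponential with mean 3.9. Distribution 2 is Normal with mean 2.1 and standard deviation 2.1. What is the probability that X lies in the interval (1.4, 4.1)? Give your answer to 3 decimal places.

Conditional on each component, P(1.4 < X < 4.1): 1: 0.348903; 2: 0.460107.
By total probability, P(1.4 < X < 4.1) = 0.52·0.348903 + 0.48·0.460107 = 0.402281.

0.402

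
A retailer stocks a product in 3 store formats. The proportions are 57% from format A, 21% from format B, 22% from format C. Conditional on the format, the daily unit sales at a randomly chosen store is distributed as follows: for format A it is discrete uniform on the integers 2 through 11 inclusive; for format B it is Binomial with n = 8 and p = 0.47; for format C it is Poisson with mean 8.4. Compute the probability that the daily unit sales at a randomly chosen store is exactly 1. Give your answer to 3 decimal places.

0.010

Conditional on each format, P(X = 1): A: 0; B: 0.0441691; C: 0.00188889.
By total probability, P(X = 1) = 0.57·0 + 0.21·0.0441691 + 0.22·0.00188889 = 0.00969107.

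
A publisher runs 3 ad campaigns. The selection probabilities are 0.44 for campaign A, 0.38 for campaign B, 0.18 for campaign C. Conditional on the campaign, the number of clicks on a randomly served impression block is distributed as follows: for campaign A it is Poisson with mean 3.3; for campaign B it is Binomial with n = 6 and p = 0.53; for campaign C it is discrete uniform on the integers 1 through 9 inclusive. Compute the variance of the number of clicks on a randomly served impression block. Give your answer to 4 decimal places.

Per component, A: μ=3.3, E[X²]=14.19; B: μ=3.18, E[X²]=11.607; C: μ=5, E[X²]=31.6667.
E[X] = 0.44·3.3 + 0.38·3.18 + 0.18·5 = 3.5604.
E[X²] = 0.44·14.19 + 0.38·11.607 + 0.18·31.6667 = 16.3543.
Var(X) = E[X²] − (E[X])² = 16.3543 − 12.6764 = 3.67781.

3.6778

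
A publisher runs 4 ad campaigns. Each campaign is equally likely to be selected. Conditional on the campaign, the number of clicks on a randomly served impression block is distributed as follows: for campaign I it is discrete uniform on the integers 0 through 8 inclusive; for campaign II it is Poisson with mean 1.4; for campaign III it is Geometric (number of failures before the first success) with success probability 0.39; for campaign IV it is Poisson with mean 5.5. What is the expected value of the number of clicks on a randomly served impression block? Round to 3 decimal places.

Component means — I: 4; II: 1.4; III: 1.5641; IV: 5.5.
E[X] = 0.25·4 + 0.25·1.4 + 0.25·1.5641 + 0.25·5.5 = 3.11603.

3.116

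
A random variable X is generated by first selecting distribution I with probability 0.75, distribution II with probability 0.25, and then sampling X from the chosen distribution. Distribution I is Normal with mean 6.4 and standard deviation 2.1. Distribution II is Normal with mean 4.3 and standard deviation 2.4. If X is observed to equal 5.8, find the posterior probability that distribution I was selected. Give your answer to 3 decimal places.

Likelihoods f(5.8 | ·): I: 0.182375; II: 0.136734.
Posterior ∝ prior × likelihood. Numerator for I: 0.75·0.182375 = 0.136781.
Normalizing constant: 0.75·0.182375 + 0.25·0.136734 = 0.170964.
P(I | observation) = 0.136781 / 0.170964 = 0.800055.

0.800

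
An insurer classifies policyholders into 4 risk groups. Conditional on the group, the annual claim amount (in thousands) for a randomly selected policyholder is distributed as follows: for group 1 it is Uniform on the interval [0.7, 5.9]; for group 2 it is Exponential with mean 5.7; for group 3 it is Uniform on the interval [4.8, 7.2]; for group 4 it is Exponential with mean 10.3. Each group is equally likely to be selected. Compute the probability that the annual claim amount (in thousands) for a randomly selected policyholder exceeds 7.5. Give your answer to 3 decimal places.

0.188

Conditional on each group, P(X > 7.5): 1: 0; 2: 0.268262; 3: 0; 4: 0.482799.
By total probability, P(X > 7.5) = 0.25·0 + 0.25·0.268262 + 0.25·0 + 0.25·0.482799 = 0.187765.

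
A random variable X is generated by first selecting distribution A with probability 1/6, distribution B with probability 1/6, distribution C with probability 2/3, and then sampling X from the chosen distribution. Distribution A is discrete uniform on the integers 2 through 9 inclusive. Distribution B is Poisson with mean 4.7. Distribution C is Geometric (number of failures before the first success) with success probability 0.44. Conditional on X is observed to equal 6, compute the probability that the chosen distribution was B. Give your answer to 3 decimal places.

0.432

Likelihoods P(X=6 | ·): A: 0.125; B: 0.136167; C: 0.01357.
Posterior ∝ prior × likelihood. Numerator for B: 0.166667·0.136167 = 0.0226944.
Normalizing constant: 0.166667·0.125 + 0.166667·0.136167 + 0.666667·0.01357 = 0.0525745.
P(B | observation) = 0.0226944 / 0.0525745 = 0.431663.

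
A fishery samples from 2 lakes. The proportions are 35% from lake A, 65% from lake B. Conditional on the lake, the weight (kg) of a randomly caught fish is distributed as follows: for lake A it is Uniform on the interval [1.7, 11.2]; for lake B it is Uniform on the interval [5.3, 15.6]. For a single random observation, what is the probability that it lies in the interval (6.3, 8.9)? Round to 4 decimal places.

Conditional on each lake, P(6.3 < X < 8.9): A: 0.273684; B: 0.252427.
By total probability, P(6.3 < X < 8.9) = 0.35·0.273684 + 0.65·0.252427 = 0.259867.

0.2599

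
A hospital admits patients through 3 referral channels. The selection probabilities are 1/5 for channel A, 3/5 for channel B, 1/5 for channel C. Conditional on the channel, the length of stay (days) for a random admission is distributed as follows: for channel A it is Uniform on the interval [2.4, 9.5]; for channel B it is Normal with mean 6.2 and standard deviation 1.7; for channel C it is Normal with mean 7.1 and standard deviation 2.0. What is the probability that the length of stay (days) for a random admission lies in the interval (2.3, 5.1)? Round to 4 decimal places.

Conditional on each channel, P(2.3 < X < 5.1): A: 0.380282; B: 0.247905; C: 0.150458.
By total probability, P(2.3 < X < 5.1) = 0.2·0.380282 + 0.6·0.247905 + 0.2·0.150458 = 0.254891.

0.2549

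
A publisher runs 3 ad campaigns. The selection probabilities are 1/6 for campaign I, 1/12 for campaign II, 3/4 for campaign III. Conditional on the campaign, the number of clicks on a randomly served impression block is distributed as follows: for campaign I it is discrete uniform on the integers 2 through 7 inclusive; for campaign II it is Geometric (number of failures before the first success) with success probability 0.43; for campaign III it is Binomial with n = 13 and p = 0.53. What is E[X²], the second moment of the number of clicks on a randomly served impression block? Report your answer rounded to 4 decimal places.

For each component E[X²] = Var + (mean)², giving I: 23.1667; II: 4.83991; III: 50.7104.
Overall E[X²] = 0.166667·23.1667 + 0.0833333·4.83991 + 0.75·50.7104 = 42.2972.

42.2972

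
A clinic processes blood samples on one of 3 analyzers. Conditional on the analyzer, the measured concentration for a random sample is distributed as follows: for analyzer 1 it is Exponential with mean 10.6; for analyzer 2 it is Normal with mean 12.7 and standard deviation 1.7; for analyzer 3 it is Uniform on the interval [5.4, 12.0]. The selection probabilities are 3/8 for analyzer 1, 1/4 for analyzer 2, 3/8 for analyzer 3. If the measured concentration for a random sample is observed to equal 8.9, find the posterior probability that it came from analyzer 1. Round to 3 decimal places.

Likelihoods f(8.9 | ·): 1: 0.0407428; 2: 0.0192964; 3: 0.151515.
Posterior ∝ prior × likelihood. Numerator for 1: 0.375·0.0407428 = 0.0152785.
Normalizing constant: 0.375·0.0407428 + 0.25·0.0192964 + 0.375·0.151515 = 0.0769208.
P(1 | observation) = 0.0152785 / 0.0769208 = 0.198627.

0.199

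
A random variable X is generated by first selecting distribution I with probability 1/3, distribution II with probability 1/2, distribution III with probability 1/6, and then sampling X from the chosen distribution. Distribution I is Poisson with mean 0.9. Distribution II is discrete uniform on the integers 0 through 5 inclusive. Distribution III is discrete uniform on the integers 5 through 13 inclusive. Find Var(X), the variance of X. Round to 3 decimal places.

Per component, I: μ=0.9, E[X²]=1.71; II: μ=2.5, E[X²]=9.16667; III: μ=9, E[X²]=87.6667.
E[X] = 0.333333·0.9 + 0.5·2.5 + 0.166667·9 = 3.05.
E[X²] = 0.333333·1.71 + 0.5·9.16667 + 0.166667·87.6667 = 19.7644.
Var(X) = E[X²] − (E[X])² = 19.7644 − 9.3025 = 10.4619.

10.462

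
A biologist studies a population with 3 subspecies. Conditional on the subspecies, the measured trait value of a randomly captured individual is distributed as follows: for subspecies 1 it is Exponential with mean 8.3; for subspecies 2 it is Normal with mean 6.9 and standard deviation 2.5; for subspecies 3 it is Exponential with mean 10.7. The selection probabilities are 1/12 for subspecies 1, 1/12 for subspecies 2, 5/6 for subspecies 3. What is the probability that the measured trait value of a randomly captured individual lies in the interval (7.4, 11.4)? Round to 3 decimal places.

0.175

Conditional on each subspecies, P(7.4 < X < 11.4): 1: 0.156792; 2: 0.38481; 3: 0.156197.
By total probability, P(7.4 < X < 11.4) = 0.0833333·0.156792 + 0.0833333·0.38481 + 0.833333·0.156197 = 0.175298.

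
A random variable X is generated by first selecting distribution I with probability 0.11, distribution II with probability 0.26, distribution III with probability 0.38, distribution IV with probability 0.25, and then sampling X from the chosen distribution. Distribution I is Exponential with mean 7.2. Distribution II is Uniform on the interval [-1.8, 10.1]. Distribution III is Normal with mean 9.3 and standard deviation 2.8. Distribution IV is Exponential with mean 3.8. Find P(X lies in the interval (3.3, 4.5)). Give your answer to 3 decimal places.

Conditional on each component, P(3.3 < X < 4.5): I: 0.0970752; II: 0.10084; III: 0.0271758; IV: 0.113626.
By total probability, P(3.3 < X < 4.5) = 0.11·0.0970752 + 0.26·0.10084 + 0.38·0.0271758 + 0.25·0.113626 = 0.0756301.

0.076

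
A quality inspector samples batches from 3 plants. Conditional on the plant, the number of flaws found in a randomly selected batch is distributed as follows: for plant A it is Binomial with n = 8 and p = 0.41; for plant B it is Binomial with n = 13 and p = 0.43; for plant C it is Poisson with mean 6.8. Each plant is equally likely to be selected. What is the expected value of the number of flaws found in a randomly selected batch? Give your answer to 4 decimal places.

Component means — A: 3.28; B: 5.59; C: 6.8.
E[X] = 0.333333·3.28 + 0.333333·5.59 + 0.333333·6.8 = 5.22333.

5.2233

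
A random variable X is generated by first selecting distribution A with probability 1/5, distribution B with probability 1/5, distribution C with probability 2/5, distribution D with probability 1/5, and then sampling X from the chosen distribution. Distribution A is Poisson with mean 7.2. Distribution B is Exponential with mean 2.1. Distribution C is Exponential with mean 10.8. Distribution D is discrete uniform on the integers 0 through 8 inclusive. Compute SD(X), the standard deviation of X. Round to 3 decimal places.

Per component, A: μ=7.2, E[X²]=59.04; B: μ=2.1, E[X²]=8.82; C: μ=10.8, E[X²]=233.28; D: μ=4, E[X²]=22.6667.
E[X] = 0.2·7.2 + 0.2·2.1 + 0.4·10.8 + 0.2·4 = 6.98.
E[X²] = 0.2·59.04 + 0.2·8.82 + 0.4·233.28 + 0.2·22.6667 = 111.417.
Var(X) = E[X²] − (E[X])² = 111.417 − 48.7204 = 62.6969.
SD(X) = √62.6969 = 7.91814.

7.918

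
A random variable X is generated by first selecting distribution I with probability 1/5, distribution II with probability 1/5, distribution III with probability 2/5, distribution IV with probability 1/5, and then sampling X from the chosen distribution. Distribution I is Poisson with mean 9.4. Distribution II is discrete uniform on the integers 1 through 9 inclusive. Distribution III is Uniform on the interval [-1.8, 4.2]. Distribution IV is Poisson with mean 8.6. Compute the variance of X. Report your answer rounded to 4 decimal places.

Per component, I: μ=9.4, E[X²]=97.76; II: μ=5, E[X²]=31.6667; III: μ=1.2, E[X²]=4.44; IV: μ=8.6, E[X²]=82.56.
E[X] = 0.2·9.4 + 0.2·5 + 0.4·1.2 + 0.2·8.6 = 5.08.
E[X²] = 0.2·97.76 + 0.2·31.6667 + 0.4·4.44 + 0.2·82.56 = 44.1733.
Var(X) = E[X²] − (E[X])² = 44.1733 − 25.8064 = 18.3669.

18.3669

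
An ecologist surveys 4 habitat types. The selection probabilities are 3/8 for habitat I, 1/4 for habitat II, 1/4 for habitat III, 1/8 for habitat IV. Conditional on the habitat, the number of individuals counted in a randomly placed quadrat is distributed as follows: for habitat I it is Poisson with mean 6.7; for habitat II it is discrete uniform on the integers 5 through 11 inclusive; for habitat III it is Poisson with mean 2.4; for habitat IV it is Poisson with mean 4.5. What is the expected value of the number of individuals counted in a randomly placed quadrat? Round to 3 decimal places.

Component means — I: 6.7; II: 8; III: 2.4; IV: 4.5.
E[X] = 0.375·6.7 + 0.25·8 + 0.25·2.4 + 0.125·4.5 = 5.675.

5.675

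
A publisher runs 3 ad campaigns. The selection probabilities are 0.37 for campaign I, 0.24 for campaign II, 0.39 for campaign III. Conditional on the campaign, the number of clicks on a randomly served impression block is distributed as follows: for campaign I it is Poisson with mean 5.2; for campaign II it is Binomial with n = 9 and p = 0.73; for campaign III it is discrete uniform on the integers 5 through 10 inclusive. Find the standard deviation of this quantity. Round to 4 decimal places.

2.1209

Per component, I: μ=5.2, E[X²]=32.24; II: μ=6.57, E[X²]=44.9388; III: μ=7.5, E[X²]=59.1667.
E[X] = 0.37·5.2 + 0.24·6.57 + 0.39·7.5 = 6.4258.
E[X²] = 0.37·32.24 + 0.24·44.9388 + 0.39·59.1667 = 45.7891.
Var(X) = E[X²] − (E[X])² = 45.7891 − 41.2909 = 4.49821.
SD(X) = √4.49821 = 2.1209.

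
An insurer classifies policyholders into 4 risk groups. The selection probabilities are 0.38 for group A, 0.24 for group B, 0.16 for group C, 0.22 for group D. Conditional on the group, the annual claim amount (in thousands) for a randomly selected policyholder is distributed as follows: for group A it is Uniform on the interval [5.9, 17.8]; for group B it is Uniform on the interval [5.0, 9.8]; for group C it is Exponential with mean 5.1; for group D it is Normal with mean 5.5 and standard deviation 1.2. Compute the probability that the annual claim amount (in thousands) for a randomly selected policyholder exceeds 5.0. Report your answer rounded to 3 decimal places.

0.826

Conditional on each group, P(X > 5.0): A: 1; B: 1; C: 0.375164; D: 0.661539.
By total probability, P(X > 5.0) = 0.38·1 + 0.24·1 + 0.16·0.375164 + 0.22·0.661539 = 0.825565.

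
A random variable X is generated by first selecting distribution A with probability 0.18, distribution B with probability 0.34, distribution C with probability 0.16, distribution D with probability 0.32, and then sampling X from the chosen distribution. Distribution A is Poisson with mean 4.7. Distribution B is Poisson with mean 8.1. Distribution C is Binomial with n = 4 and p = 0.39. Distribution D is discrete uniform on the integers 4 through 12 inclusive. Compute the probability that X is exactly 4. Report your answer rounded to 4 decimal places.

0.0911

Conditional on each component, P(X = 4): A: 0.184925; B: 0.0544432; C: 0.0231344; D: 0.111111.
By total probability, P(X = 4) = 0.18·0.184925 + 0.34·0.0544432 + 0.16·0.0231344 + 0.32·0.111111 = 0.0910543.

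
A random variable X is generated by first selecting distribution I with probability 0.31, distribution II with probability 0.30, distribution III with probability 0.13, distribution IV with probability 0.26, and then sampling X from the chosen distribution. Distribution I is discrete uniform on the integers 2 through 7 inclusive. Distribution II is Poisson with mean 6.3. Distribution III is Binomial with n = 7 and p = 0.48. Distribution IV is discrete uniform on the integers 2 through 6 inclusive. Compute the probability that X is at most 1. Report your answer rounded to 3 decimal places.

0.014

Conditional on each component, P(X ≤ 1): I: 0; II: 0.013405; III: 0.07671; IV: 0.
By total probability, P(X ≤ 1) = 0.31·0 + 0.3·0.013405 + 0.13·0.07671 + 0.26·0 = 0.0139938.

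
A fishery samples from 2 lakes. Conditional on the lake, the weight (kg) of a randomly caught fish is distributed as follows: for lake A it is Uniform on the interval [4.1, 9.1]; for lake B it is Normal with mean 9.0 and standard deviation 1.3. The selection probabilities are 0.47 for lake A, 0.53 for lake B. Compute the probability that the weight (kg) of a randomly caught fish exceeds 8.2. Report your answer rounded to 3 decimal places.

Conditional on each lake, P(X > 8.2): A: 0.18; B: 0.73085.
By total probability, P(X > 8.2) = 0.47·0.18 + 0.53·0.73085 = 0.47195.

0.472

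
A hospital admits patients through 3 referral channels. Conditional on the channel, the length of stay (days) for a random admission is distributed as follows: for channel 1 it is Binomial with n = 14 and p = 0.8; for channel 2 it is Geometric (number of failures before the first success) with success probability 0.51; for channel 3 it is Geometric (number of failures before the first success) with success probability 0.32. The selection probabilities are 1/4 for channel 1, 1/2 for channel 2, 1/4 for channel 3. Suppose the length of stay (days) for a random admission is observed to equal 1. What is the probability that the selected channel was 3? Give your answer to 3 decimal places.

Likelihoods P(X=1 | ·): 1: 9.17504e-09; 2: 0.2499; 3: 0.2176.
Posterior ∝ prior × likelihood. Numerator for 3: 0.25·0.2176 = 0.0544.
Normalizing constant: 0.25·9.17504e-09 + 0.5·0.2499 + 0.25·0.2176 = 0.17935.
P(3 | observation) = 0.0544 / 0.17935 = 0.303318.

0.303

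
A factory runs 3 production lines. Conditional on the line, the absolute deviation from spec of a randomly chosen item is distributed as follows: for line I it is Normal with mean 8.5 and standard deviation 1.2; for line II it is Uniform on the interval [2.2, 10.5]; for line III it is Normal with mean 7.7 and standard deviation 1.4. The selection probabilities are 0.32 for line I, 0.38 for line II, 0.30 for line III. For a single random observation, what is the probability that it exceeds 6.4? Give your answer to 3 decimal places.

Conditional on each line, P(X > 6.4): I: 0.959941; II: 0.493976; III: 0.823444.
By total probability, P(X > 6.4) = 0.32·0.959941 + 0.38·0.493976 + 0.3·0.823444 = 0.741925.

0.742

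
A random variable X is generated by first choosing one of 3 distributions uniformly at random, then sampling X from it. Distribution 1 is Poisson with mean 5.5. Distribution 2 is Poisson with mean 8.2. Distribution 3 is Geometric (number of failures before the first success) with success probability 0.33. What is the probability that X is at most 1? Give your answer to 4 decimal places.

0.1934

Conditional on each component, P(X ≤ 1): 1: 0.026564; 2: 0.00252681; 3: 0.5511.
By total probability, P(X ≤ 1) = 0.333333·0.026564 + 0.333333·0.00252681 + 0.333333·0.5511 = 0.193397.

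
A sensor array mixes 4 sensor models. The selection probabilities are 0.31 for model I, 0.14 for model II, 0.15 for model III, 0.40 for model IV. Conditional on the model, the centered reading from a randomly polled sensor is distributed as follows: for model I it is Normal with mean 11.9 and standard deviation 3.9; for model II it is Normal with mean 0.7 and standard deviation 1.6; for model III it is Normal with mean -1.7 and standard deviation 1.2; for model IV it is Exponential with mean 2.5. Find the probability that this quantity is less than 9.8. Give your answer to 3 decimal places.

0.774

Conditional on each model, P(X < 9.8): I: 0.295129; II: 1; III: 1; IV: 0.980159.
By total probability, P(X < 9.8) = 0.31·0.295129 + 0.14·1 + 0.15·1 + 0.4·0.980159 = 0.773554.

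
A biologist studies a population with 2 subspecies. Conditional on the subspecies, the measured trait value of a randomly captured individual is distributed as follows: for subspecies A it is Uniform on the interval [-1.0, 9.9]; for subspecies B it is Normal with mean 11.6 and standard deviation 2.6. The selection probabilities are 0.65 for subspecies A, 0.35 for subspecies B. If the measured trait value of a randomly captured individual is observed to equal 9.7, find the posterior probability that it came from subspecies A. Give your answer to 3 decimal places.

0.592

Likelihoods f(9.7 | ·): A: 0.0917431; B: 0.117483.
Posterior ∝ prior × likelihood. Numerator for A: 0.65·0.0917431 = 0.059633.
Normalizing constant: 0.65·0.0917431 + 0.35·0.117483 = 0.100752.
P(A | observation) = 0.059633 / 0.100752 = 0.591879.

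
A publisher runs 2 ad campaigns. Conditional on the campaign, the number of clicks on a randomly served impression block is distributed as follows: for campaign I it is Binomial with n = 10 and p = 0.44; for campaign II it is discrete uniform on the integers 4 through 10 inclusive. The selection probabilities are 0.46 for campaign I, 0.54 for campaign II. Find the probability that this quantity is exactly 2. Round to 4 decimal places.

0.0388

Conditional on each campaign, P(X = 2): I: 0.0842601; II: 0.
By total probability, P(X = 2) = 0.46·0.0842601 + 0.54·0 = 0.0387597.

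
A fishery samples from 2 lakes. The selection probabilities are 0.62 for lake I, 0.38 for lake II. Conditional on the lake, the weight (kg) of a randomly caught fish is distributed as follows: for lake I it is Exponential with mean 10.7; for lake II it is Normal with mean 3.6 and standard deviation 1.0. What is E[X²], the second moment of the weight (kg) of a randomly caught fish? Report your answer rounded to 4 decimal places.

For each component E[X²] = Var + (mean)², giving I: 228.98; II: 13.96.
Overall E[X²] = 0.62·228.98 + 0.38·13.96 = 147.272.

147.2724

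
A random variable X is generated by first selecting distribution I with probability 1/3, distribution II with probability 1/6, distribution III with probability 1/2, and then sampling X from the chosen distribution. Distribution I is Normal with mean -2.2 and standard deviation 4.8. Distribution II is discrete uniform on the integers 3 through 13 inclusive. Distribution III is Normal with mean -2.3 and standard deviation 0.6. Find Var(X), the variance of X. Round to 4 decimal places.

Per component, I: μ=-2.2, E[X²]=27.88; II: μ=8, E[X²]=74; III: μ=-2.3, E[X²]=5.65.
E[X] = 0.333333·-2.2 + 0.166667·8 + 0.5·-2.3 = -0.55.
E[X²] = 0.333333·27.88 + 0.166667·74 + 0.5·5.65 = 24.4517.
Var(X) = E[X²] − (E[X])² = 24.4517 − 0.3025 = 24.1492.

24.1492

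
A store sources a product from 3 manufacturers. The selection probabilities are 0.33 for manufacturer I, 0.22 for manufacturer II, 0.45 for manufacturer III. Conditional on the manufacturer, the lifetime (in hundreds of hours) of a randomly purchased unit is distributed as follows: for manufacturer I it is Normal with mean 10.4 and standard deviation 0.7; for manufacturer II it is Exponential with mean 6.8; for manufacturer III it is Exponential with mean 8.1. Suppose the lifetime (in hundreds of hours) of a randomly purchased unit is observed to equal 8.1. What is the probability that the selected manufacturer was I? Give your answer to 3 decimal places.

0.027

Likelihoods f(8.1 | ·): I: 0.00257934; II: 0.0446858; III: 0.0454172.
Posterior ∝ prior × likelihood. Numerator for I: 0.33·0.00257934 = 0.000851181.
Normalizing constant: 0.33·0.00257934 + 0.22·0.0446858 + 0.45·0.0454172 = 0.0311198.
P(I | observation) = 0.000851181 / 0.0311198 = 0.0273518.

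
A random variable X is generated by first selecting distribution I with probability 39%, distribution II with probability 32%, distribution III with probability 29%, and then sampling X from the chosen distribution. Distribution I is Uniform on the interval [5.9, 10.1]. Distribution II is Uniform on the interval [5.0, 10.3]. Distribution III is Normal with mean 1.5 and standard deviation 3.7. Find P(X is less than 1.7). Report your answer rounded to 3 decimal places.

0.151

Conditional on each component, P(X < 1.7): I: 0; II: 0; III: 0.521554.
By total probability, P(X < 1.7) = 0.39·0 + 0.32·0 + 0.29·0.521554 = 0.151251.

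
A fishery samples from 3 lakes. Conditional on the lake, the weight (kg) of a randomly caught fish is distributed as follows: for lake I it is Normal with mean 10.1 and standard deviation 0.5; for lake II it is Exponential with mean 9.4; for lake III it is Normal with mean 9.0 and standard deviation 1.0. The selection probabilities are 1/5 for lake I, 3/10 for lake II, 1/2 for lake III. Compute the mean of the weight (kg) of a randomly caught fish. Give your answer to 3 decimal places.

9.340

Component means — I: 10.1; II: 9.4; III: 9.
E[X] = 0.2·10.1 + 0.3·9.4 + 0.5·9 = 9.34.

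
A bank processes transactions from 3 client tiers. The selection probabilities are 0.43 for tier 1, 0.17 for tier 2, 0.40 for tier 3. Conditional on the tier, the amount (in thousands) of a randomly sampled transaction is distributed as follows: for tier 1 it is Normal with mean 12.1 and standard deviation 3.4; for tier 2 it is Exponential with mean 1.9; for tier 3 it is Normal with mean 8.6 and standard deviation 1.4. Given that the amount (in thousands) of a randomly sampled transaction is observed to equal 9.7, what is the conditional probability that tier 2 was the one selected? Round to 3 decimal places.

0.004

Likelihoods f(9.7 | ·): 1: 0.0914604; 2: 0.00319197; 3: 0.20928.
Posterior ∝ prior × likelihood. Numerator for 2: 0.17·0.00319197 = 0.000542635.
Normalizing constant: 0.43·0.0914604 + 0.17·0.00319197 + 0.4·0.20928 = 0.123582.
P(2 | observation) = 0.000542635 / 0.123582 = 0.00439087.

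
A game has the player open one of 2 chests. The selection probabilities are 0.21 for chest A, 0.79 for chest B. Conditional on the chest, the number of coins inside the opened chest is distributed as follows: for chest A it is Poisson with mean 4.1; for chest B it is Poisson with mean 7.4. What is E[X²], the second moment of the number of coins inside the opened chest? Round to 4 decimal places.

For each component E[X²] = Var + (mean)², giving A: 20.91; B: 62.16.
Overall E[X²] = 0.21·20.91 + 0.79·62.16 = 53.4975.

53.4975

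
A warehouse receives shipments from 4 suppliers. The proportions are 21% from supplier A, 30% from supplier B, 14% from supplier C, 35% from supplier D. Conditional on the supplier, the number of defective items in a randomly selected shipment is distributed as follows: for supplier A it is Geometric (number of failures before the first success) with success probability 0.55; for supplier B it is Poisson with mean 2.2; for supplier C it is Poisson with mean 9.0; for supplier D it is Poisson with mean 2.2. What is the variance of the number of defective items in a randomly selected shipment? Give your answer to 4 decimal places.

9.4390

Per component, A: μ=0.818182, E[X²]=2.15702; B: μ=2.2, E[X²]=7.04; C: μ=9, E[X²]=90; D: μ=2.2, E[X²]=7.04.
E[X] = 0.21·0.818182 + 0.3·2.2 + 0.14·9 + 0.35·2.2 = 2.86182.
E[X²] = 0.21·2.15702 + 0.3·7.04 + 0.14·90 + 0.35·7.04 = 17.629.
Var(X) = E[X²] − (E[X])² = 17.629 − 8.19 = 9.43897.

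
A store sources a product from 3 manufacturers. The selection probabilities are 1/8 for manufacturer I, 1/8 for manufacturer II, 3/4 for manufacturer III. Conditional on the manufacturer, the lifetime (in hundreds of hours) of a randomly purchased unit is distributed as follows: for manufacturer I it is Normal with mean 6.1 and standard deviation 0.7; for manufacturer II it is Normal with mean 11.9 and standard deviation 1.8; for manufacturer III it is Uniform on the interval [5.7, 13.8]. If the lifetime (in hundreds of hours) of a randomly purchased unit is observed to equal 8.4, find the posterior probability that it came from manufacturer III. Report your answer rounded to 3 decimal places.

Likelihoods f(8.4 | ·): I: 0.00257934; II: 0.0334683; III: 0.123457.
Posterior ∝ prior × likelihood. Numerator for III: 0.75·0.123457 = 0.0925926.
Normalizing constant: 0.125·0.00257934 + 0.125·0.0334683 + 0.75·0.123457 = 0.0970985.
P(III | observation) = 0.0925926 / 0.0970985 = 0.953594.

0.954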